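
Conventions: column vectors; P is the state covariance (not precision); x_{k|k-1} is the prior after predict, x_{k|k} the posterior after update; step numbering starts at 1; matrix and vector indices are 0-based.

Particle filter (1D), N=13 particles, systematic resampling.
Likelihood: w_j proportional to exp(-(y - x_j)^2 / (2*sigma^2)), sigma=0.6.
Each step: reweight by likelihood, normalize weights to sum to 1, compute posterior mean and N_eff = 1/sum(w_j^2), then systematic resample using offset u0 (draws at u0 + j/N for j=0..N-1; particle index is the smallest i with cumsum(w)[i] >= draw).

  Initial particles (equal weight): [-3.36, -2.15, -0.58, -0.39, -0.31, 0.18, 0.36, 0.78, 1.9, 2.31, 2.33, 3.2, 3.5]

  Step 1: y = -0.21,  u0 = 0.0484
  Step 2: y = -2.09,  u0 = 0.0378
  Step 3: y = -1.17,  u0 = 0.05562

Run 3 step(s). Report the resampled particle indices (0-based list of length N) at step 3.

step 1: w=[0.0000, 0.0012, 0.1846, 0.2134, 0.2202, 0.1807, 0.1422, 0.0572, 0.0005, 0.0000, 0.0000, 0.0000, 0.0000]  mean=-0.1318  Neff=5.4278  idx=[2, 2, 3, 3, 3, 4, 4, 4, 5, 5, 6, 6, 7]
step 2: w=[0.2376, 0.2376, 0.1019, 0.1019, 0.1019, 0.0692, 0.0692, 0.0692, 0.0044, 0.0044, 0.0014, 0.0014, 0.0001]  mean=-0.4566  Neff=6.3102  idx=[0, 0, 0, 1, 1, 1, 2, 2, 3, 4, 5, 6, 7]
step 3: w=[0.0950, 0.0950, 0.0950, 0.0950, 0.0950, 0.0950, 0.0662, 0.0662, 0.0662, 0.0662, 0.0551, 0.0551, 0.0551]  mean=-0.4850  Neff=12.3815  idx=[0, 1, 2, 3, 3, 4, 5, 6, 7, 8, 9, 11, 12]

resampled_idx = [0, 1, 2, 3, 3, 4, 5, 6, 7, 8, 9, 11, 12]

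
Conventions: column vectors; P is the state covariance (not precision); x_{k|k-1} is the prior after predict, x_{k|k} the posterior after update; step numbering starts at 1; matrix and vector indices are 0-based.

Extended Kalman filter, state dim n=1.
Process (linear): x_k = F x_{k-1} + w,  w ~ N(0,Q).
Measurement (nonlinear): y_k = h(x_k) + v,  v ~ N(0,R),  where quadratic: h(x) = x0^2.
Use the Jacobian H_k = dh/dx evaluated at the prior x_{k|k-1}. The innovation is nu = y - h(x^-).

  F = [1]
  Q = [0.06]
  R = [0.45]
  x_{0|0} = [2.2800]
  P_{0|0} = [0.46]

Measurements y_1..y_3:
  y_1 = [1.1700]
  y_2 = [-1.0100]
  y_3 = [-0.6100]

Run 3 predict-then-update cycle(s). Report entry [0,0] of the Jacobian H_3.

H_jac[0,0] = 1.5910

step 1: x^-=[2.2800]  P^-=[0.5200]  H_jac=[4.5600]  S=[11.2627]  K=[0.2105]  nu=[-4.0284]  x^+=[1.4319]  P^+=[0.0208]
step 2: x^-=[1.4319]  P^-=[0.0808]  H_jac=[2.8638]  S=[1.1125]  K=[0.2079]  nu=[-3.0603]  x^+=[0.7955]  P^+=[0.0327]
step 3: x^-=[0.7955]  P^-=[0.0927]  H_jac=[1.5910]  S=[0.6846]  K=[0.2154]  nu=[-1.2429]  x^+=[0.5278]  P^+=[0.0609]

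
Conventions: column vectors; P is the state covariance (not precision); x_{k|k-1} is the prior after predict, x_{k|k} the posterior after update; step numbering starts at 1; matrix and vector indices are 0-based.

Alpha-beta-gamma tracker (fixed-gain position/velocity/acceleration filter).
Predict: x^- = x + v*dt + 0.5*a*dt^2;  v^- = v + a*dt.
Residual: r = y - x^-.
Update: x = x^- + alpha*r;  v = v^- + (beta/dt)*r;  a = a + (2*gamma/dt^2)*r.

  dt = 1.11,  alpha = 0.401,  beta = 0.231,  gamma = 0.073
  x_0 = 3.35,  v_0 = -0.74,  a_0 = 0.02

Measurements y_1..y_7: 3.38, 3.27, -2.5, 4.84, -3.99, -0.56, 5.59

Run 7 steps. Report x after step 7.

step 1: x_pred=2.5409  r=0.8391  x^+=2.8774  v^+=-0.5432  a^+=0.1194
step 2: x_pred=2.3480  r=0.9220  x^+=2.7177  v^+=-0.2187  a^+=0.2287
step 3: x_pred=2.6158  r=-5.1158  x^+=0.5644  v^+=-1.0296  a^+=-0.3775
step 4: x_pred=-0.8110  r=5.6510  x^+=1.4550  v^+=-0.2726  a^+=0.2921
step 5: x_pred=1.3324  r=-5.3224  x^+=-0.8019  v^+=-1.0560  a^+=-0.3386
step 6: x_pred=-2.1826  r=1.6226  x^+=-1.5320  v^+=-1.0942  a^+=-0.1463
step 7: x_pred=-2.8366  r=8.4266  x^+=0.5425  v^+=0.4971  a^+=0.8522

x_post = 0.5425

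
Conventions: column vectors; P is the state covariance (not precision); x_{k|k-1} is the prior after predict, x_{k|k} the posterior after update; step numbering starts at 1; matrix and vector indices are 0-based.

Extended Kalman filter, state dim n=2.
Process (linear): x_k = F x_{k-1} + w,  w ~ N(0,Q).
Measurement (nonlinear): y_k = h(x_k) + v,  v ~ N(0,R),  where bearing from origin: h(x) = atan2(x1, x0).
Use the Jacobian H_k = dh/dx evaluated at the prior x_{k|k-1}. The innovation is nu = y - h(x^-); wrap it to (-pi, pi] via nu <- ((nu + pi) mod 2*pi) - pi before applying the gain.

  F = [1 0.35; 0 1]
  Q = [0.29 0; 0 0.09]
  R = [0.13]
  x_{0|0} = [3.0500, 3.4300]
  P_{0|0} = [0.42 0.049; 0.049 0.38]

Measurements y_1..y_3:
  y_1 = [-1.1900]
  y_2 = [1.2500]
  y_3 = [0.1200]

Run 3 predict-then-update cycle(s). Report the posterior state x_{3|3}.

x_post = [7.0786, 3.0354]

step 1: x^-=[4.2505, 3.4300]  P^-=[0.7909 0.1820; 0.1820 0.4700]  H_jac=[-0.1150 0.1425]  S=[0.1440]  K=[-0.4513; 0.3197]  nu=[-1.8690]  x^+=[5.0939, 2.8326]  P^+=[0.7615 0.2028; 0.2028 0.4553]
step 2: x^-=[6.0853, 2.8326]  P^-=[1.2492 0.3621; 0.3621 0.5453]  H_jac=[-0.0629 0.1351]  S=[0.1387]  K=[-0.2136; 0.3668]  nu=[0.8144]  x^+=[5.9114, 3.1312]  P^+=[1.2429 0.3730; 0.3730 0.5266]
step 3: x^-=[7.0073, 3.1312]  P^-=[1.8585 0.5573; 0.5573 0.6166]  H_jac=[-0.0532 0.1190]  S=[0.1369]  K=[-0.2373; 0.3193]  nu=[-0.3002]  x^+=[7.0786, 3.0354]  P^+=[1.8508 0.5677; 0.5677 0.6027]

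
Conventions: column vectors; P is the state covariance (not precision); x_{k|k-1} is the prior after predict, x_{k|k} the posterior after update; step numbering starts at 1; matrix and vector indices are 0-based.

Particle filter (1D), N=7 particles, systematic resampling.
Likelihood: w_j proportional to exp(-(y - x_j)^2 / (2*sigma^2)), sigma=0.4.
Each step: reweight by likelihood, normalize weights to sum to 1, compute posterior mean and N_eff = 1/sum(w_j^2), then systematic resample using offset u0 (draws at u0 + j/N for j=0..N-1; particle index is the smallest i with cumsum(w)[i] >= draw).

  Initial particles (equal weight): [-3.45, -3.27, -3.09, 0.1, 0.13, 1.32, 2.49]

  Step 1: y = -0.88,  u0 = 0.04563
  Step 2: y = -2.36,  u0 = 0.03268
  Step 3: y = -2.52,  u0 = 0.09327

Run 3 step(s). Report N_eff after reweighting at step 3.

step 1: w=[0.0000, 0.0000, 0.0000, 0.5465, 0.4535, 0.0000, 0.0000]  mean=0.1136  Neff=1.9829  idx=[3, 3, 3, 3, 4, 4, 4]
step 2: w=[0.1699, 0.1699, 0.1699, 0.1699, 0.1068, 0.1068, 0.1068]  mean=0.1096  Neff=6.6810  idx=[0, 1, 1, 2, 3, 4, 5]
step 3: w=[0.1608, 0.1608, 0.1608, 0.1608, 0.1608, 0.0981, 0.0981]  mean=0.1059  Neff=6.7354  idx=[0, 1, 2, 3, 4, 5, 6]

N_eff = 6.7354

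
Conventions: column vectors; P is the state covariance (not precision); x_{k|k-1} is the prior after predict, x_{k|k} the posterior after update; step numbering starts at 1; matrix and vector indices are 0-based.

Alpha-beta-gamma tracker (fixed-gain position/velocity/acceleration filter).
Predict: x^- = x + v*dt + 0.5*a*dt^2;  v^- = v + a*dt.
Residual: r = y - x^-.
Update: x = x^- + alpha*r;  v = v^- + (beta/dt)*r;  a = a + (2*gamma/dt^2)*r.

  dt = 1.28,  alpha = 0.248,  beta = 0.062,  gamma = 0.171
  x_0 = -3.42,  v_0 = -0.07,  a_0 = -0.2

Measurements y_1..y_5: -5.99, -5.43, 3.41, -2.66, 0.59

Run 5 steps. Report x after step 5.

x_post = -1.6825

step 1: x_pred=-3.6734  r=-2.3166  x^+=-4.2479  v^+=-0.4382  a^+=-0.6836
step 2: x_pred=-5.3688  r=-0.0612  x^+=-5.3840  v^+=-1.3161  a^+=-0.6963
step 3: x_pred=-7.6391  r=11.0491  x^+=-4.8989  v^+=-1.6722  a^+=1.6101
step 4: x_pred=-5.7204  r=3.0604  x^+=-4.9614  v^+=0.5369  a^+=2.2489
step 5: x_pred=-2.4319  r=3.0219  x^+=-1.6825  v^+=3.5618  a^+=2.8797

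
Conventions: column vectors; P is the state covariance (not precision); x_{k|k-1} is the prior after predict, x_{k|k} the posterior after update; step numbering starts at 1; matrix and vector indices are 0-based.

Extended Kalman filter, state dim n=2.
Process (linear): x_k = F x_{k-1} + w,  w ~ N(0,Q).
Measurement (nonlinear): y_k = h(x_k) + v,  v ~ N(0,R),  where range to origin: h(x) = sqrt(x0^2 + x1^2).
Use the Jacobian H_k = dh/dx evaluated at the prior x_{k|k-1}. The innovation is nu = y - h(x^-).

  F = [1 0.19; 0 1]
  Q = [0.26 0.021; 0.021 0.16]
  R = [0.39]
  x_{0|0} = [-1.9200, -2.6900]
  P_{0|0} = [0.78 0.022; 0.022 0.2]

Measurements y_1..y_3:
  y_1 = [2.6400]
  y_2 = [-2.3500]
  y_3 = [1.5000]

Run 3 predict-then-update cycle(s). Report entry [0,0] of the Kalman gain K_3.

K[0,0] = 0.4811

step 1: x^-=[-2.4311, -2.6900]  P^-=[1.0556 0.0810; 0.0810 0.3600]  H_jac=[-0.6705 -0.7419]  S=[1.1433]  K=[-0.6716; -0.2811]  nu=[-0.9858]  x^+=[-1.7690, -2.4129]  P^+=[0.5399 -0.1349; -0.1349 0.2697]
step 2: x^-=[-2.2275, -2.4129]  P^-=[0.7584 -0.0626; -0.0626 0.4297]  H_jac=[-0.6783 -0.7348]  S=[0.9085]  K=[-0.5156; -0.3007]  nu=[-5.6338]  x^+=[0.6772, -0.7185]  P^+=[0.5169 -0.2035; -0.2035 0.3475]
step 3: x^-=[0.5407, -0.7185]  P^-=[0.7121 -0.1165; -0.1165 0.5075]  H_jac=[0.6013 -0.7990]  S=[1.0834]  K=[0.4811; -0.4389]  nu=[0.6008]  x^+=[0.8297, -0.9822]  P^+=[0.4613 0.1123; 0.1123 0.2988]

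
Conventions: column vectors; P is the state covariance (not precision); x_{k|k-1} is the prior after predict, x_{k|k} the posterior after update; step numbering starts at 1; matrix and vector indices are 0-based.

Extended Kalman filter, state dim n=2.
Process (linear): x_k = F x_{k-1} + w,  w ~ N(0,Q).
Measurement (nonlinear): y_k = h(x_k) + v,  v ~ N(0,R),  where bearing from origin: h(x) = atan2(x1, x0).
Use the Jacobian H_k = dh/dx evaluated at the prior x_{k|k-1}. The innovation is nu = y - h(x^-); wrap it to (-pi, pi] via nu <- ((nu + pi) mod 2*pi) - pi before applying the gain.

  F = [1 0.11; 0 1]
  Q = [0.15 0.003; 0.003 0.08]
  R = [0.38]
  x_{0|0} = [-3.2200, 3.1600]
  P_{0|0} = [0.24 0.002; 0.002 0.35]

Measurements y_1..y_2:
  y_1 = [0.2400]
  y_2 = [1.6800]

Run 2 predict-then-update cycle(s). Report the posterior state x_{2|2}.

step 1: x^-=[-2.8724, 3.1600]  P^-=[0.3947 0.0435; 0.0435 0.4300]  H_jac=[-0.1733 -0.1575]  S=[0.4049]  K=[-0.1858; -0.1859]  nu=[-2.0686]  x^+=[-2.4880, 3.5445]  P^+=[0.3807 0.0295; 0.0295 0.4160]
step 2: x^-=[-2.0981, 3.5445]  P^-=[0.5422 0.0783; 0.0783 0.4960]  H_jac=[-0.2089 -0.1237]  S=[0.4153]  K=[-0.2961; -0.1871]  nu=[-0.4253]  x^+=[-1.9722, 3.6241]  P^+=[0.5058 0.0553; 0.0553 0.4815]

x_post = [-1.9722, 3.6241]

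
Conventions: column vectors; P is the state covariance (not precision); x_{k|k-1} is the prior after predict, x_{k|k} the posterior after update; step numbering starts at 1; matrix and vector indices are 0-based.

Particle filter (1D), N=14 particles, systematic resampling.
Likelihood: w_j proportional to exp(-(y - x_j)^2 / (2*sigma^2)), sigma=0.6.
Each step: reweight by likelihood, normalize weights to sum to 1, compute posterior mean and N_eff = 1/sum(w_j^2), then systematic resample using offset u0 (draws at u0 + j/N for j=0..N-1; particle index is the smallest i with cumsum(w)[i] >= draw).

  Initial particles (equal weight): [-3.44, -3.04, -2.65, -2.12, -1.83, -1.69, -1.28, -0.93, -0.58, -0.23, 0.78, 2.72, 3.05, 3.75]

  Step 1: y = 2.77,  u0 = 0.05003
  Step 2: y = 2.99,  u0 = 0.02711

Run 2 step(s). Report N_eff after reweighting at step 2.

N_eff = 13.4330

step 1: w=[0.0000, 0.0000, 0.0000, 0.0000, 0.0000, 0.0000, 0.0000, 0.0000, 0.0000, 0.0000, 0.0019, 0.4612, 0.4150, 0.1219]  mean=2.9789  Neff=2.5013  idx=[11, 11, 11, 11, 11, 11, 12, 12, 12, 12, 12, 12, 13, 13]
step 2: w=[0.0735, 0.0735, 0.0735, 0.0735, 0.0735, 0.0735, 0.0810, 0.0810, 0.0810, 0.0810, 0.0810, 0.0810, 0.0365, 0.0365]  mean=2.9555  Neff=13.4330  idx=[0, 1, 2, 3, 4, 5, 6, 7, 7, 8, 9, 10, 11, 12]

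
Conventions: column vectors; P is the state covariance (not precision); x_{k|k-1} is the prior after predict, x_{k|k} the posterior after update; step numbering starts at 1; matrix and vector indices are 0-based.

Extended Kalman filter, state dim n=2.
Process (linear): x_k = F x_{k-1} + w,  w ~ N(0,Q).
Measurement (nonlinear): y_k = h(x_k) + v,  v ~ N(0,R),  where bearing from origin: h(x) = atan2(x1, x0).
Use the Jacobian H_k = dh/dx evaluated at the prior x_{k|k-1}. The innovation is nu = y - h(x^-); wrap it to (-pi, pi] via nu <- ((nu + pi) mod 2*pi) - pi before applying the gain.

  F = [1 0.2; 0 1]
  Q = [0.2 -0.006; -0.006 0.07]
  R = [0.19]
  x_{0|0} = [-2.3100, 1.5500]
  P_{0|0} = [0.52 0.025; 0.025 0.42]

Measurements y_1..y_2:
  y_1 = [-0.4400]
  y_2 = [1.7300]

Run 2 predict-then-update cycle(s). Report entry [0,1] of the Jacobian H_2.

step 1: x^-=[-2.0000, 1.5500]  P^-=[0.7468 0.1030; 0.1030 0.4900]  H_jac=[-0.2421 -0.3124]  S=[0.2972]  K=[-0.7167; -0.5990]  nu=[-2.9223]  x^+=[0.0943, 3.3005]  P^+=[0.5942 -0.0246; -0.0246 0.3834]
step 2: x^-=[0.7544, 3.3005]  P^-=[0.7997 0.0461; 0.0461 0.4534]  H_jac=[-0.2879 0.0658]  S=[0.2565]  K=[-0.8858; 0.0646]  nu=[0.3839]  x^+=[0.4143, 3.3252]  P^+=[0.5984 0.0608; 0.0608 0.4523]

H_jac[0,1] = 0.0658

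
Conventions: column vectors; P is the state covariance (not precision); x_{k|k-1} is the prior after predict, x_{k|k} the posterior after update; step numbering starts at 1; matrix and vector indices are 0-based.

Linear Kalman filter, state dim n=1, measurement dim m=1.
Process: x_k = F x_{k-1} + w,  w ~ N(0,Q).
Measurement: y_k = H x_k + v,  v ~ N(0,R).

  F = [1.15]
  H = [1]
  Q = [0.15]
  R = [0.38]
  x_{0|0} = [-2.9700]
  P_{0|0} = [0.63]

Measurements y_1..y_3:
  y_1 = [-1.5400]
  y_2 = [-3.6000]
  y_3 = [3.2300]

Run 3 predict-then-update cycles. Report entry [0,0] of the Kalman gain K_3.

K[0,0] = 0.5358

step 1: x^-=[-3.4155]  P^-=[0.9832]  S=[1.3632]  K=[0.7212]  nu=[1.8755]  x^+=[-2.0628]  P^+=[0.2741]
step 2: x^-=[-2.3722]  P^-=[0.5125]  S=[0.8925]  K=[0.5742]  nu=[-1.2278]  x^+=[-3.0772]  P^+=[0.2182]
step 3: x^-=[-3.5388]  P^-=[0.4386]  S=[0.8186]  K=[0.5358]  nu=[6.7688]  x^+=[0.0877]  P^+=[0.2036]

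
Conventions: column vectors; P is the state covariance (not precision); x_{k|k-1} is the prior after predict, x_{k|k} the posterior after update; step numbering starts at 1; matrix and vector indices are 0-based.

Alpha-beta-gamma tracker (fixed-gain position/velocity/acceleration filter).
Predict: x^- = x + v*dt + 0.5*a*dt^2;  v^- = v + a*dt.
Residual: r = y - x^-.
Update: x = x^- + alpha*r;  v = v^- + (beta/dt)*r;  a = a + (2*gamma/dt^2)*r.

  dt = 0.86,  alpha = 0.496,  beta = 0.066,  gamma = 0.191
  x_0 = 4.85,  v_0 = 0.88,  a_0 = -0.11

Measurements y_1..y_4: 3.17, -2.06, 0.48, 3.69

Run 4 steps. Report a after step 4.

a_post = 1.3648

step 1: x_pred=5.5661  r=-2.3961  x^+=4.3776  v^+=0.6015  a^+=-1.3476
step 2: x_pred=4.3966  r=-6.4566  x^+=1.1941  v^+=-1.0529  a^+=-4.6824
step 3: x_pred=-1.4429  r=1.9229  x^+=-0.4892  v^+=-4.9322  a^+=-3.6892
step 4: x_pred=-6.0951  r=9.7851  x^+=-1.2417  v^+=-7.3540  a^+=1.3648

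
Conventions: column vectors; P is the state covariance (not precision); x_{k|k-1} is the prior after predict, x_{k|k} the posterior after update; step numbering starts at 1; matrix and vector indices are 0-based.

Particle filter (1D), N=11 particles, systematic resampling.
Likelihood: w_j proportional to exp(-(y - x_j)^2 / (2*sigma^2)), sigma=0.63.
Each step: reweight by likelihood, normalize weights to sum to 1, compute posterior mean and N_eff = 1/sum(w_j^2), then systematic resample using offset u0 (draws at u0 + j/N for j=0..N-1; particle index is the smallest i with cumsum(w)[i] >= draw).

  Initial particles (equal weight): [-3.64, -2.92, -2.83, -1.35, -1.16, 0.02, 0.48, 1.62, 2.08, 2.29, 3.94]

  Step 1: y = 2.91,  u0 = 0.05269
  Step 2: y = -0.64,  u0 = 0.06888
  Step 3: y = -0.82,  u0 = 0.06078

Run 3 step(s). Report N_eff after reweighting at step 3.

N_eff = 9.1072

step 1: w=[0.0000, 0.0000, 0.0000, 0.0000, 0.0000, 0.0000, 0.0004, 0.0864, 0.2952, 0.4332, 0.1847]  mean=2.4742  Neff=3.1604  idx=[7, 8, 8, 8, 9, 9, 9, 9, 9, 10, 10]
step 2: w=[0.8130, 0.0454, 0.0454, 0.0454, 0.0102, 0.0102, 0.0102, 0.0102, 0.0102, 0.0000, 0.0000]  mean=1.7167  Neff=1.4978  idx=[0, 0, 0, 0, 0, 0, 0, 0, 0, 2, 6]
step 3: w=[0.1104, 0.1104, 0.1104, 0.1104, 0.1104, 0.1104, 0.1104, 0.1104, 0.1104, 0.0050, 0.0010]  mean=1.6230  Neff=9.1072  idx=[0, 1, 2, 3, 3, 4, 5, 6, 7, 7, 8]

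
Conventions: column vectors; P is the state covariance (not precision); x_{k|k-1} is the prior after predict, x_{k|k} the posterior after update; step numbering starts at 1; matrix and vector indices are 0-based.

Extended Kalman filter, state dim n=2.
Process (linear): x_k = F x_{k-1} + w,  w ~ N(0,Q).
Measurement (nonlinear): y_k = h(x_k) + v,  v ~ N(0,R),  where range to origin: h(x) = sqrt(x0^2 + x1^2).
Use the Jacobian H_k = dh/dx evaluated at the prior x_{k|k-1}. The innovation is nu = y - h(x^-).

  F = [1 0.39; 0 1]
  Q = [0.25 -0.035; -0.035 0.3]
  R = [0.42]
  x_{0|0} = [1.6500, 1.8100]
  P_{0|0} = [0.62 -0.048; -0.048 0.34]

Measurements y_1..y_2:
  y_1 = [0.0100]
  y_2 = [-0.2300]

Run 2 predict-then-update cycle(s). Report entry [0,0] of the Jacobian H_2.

step 1: x^-=[2.3559, 1.8100]  P^-=[0.8843 0.0496; 0.0496 0.6400]  H_jac=[0.7930 0.6092]  S=[1.2615]  K=[0.5798; 0.3403]  nu=[-2.9609]  x^+=[0.6392, 0.8025]  P^+=[0.4602 -0.1993; -0.1993 0.4939]
step 2: x^-=[0.9521, 0.8025]  P^-=[0.6299 -0.0416; -0.0416 0.7939]  H_jac=[0.7646 0.6445]  S=[1.0770]  K=[0.4223; 0.4455]  nu=[-1.4752]  x^+=[0.3292, 0.1452]  P^+=[0.4378 -0.2443; -0.2443 0.5802]

H_jac[0,0] = 0.7646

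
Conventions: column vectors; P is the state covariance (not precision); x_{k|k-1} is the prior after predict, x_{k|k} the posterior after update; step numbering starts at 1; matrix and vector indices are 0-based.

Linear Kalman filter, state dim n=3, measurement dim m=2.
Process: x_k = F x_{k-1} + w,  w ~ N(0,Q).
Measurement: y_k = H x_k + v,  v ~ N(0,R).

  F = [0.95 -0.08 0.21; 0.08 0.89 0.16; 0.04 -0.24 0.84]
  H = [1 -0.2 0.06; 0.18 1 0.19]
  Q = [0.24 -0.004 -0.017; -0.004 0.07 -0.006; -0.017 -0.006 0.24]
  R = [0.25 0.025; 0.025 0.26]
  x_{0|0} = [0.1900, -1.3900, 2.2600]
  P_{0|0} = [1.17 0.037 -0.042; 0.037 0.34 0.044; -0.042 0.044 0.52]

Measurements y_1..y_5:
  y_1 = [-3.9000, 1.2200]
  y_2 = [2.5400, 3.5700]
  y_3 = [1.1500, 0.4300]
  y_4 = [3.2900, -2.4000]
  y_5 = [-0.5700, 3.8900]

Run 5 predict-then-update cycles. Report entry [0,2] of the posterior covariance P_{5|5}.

step 1: x^-=[0.7663, -0.8603, 2.2396]  P^-=[1.2972 0.1098 0.0781; 0.1098 0.3768 0.0237; 0.0781 0.0237 0.6071]  S=[1.5293 0.3121; 0.3121 0.7547]  K=[0.8083 0.1403; -0.0929 0.5699; 0.0332 0.1892]  nu=[-4.9727, 1.5168]  x^+=[-3.0403, 0.4659, 2.3616]  P^+=[0.2124 0.0245 -0.0321; 0.0245 0.1516 -0.0534; -0.0321 -0.0534 0.5745]
step 2: x^-=[-2.4296, 0.5493, 1.7503]  P^-=[0.4433 0.0265 0.0700; 0.0265 0.1936 -0.0003; 0.0700 -0.0003 0.6733]  S=[0.7012 0.1134; 0.1134 0.5065]  K=[0.6146 0.0986; -0.0837 0.4103; 0.1170 0.2507]  nu=[4.9744, 3.1255]  x^+=[0.9359, 1.4152, 3.1159]  P^+=[0.1597 0.0145 -0.0117; 0.0145 0.1112 -0.0486; -0.0117 -0.0486 0.6252]
step 3: x^-=[1.4302, 1.8329, 2.3152]  P^-=[0.4072 0.0229 0.0944; 0.0229 0.1630 0.0197; 0.0944 0.0197 0.7063]  S=[0.6679 0.1152; 0.1152 0.4839]  K=[0.5950 0.0942; -0.0768 0.3715; 0.1439 0.3189]  nu=[-0.0526, -2.1002]  x^+=[1.2010, 1.0568, 1.6378]  P^+=[0.1535 0.0119 -0.0007; 0.0119 0.0989 -0.0336; -0.0007 -0.0336 0.6327]
step 4: x^-=[1.4004, 1.2987, 1.1702]  P^-=[0.4061 0.0259 0.1030; 0.0259 0.1576 0.0347; 0.1030 0.0347 0.7056]  S=[0.6661 0.1210; 0.1210 0.4858]  K=[0.5937 0.0961; -0.0717 0.3655; 0.1442 0.3497]  nu=[2.0791, -4.1731]  x^+=[2.2336, -0.3758, 0.0106]  P^+=[0.1530 0.0118 0.0028; 0.0118 0.0956 -0.0238; 0.0028 -0.0238 0.6202]
step 5: x^-=[2.1542, -0.1540, 0.1884]  P^-=[0.4062 0.0279 0.1024; 0.0279 0.1576 0.0409; 0.1024 0.0409 0.6929]  S=[0.6652 0.1228; 0.1228 0.4883]  K=[0.5936 0.0973; -0.0695 0.3663; 0.1384 0.3563]  nu=[-2.7663, 3.6205]  x^+=[0.8646, 1.3644, 1.0959]  P^+=[0.1530 0.0120 0.0032; 0.0120 0.0951 -0.0196; 0.0032 -0.0196 0.6061]

P_post[0,2] = 0.0032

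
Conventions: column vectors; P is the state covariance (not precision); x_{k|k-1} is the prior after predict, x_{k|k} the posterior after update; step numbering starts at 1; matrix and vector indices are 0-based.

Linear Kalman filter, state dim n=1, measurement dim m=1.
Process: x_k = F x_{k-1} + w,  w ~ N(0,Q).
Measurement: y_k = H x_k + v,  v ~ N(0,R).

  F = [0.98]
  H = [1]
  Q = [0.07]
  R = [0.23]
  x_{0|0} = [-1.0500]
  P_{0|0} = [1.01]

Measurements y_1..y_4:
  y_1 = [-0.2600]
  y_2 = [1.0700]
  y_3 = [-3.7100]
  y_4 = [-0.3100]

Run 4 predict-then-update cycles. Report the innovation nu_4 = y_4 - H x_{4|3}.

step 1: x^-=[-1.0290]  P^-=[1.0400]  S=[1.2700]  K=[0.8189]  nu=[0.7690]  x^+=[-0.3993]  P^+=[0.1883]
step 2: x^-=[-0.3913]  P^-=[0.2509]  S=[0.4809]  K=[0.5217]  nu=[1.4613]  x^+=[0.3711]  P^+=[0.1200]
step 3: x^-=[0.3637]  P^-=[0.1852]  S=[0.4152]  K=[0.4461]  nu=[-4.0737]  x^+=[-1.4536]  P^+=[0.1026]
step 4: x^-=[-1.4246]  P^-=[0.1685]  S=[0.3985]  K=[0.4229]  nu=[1.1146]  x^+=[-0.9532]  P^+=[0.0973]

innov = [1.1146]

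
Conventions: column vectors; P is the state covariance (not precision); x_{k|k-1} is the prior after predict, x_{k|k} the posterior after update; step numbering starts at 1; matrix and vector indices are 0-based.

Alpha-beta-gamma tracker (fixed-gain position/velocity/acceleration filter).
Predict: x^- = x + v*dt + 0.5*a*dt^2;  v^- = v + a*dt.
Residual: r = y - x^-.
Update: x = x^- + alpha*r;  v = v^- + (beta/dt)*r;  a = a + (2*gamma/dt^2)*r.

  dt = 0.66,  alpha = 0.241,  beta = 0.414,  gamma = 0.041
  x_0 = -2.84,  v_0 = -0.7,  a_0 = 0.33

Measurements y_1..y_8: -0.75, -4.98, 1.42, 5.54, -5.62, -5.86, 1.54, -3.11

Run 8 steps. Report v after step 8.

v_post = -3.8036

step 1: x_pred=-3.2301  r=2.4801  x^+=-2.6324  v^+=1.0735  a^+=0.7969
step 2: x_pred=-1.7503  r=-3.2297  x^+=-2.5287  v^+=-0.4264  a^+=0.1889
step 3: x_pred=-2.7690  r=4.1890  x^+=-1.7594  v^+=2.3259  a^+=0.9775
step 4: x_pred=-0.0115  r=5.5515  x^+=1.3264  v^+=6.4533  a^+=2.0225
step 5: x_pred=6.0261  r=-11.6461  x^+=3.2194  v^+=0.4829  a^+=-0.1698
step 6: x_pred=3.5011  r=-9.3611  x^+=1.2451  v^+=-5.5012  a^+=-1.9320
step 7: x_pred=-2.8065  r=4.3465  x^+=-1.7590  v^+=-4.0499  a^+=-1.1138
step 8: x_pred=-4.6745  r=1.5645  x^+=-4.2975  v^+=-3.8036  a^+=-0.8193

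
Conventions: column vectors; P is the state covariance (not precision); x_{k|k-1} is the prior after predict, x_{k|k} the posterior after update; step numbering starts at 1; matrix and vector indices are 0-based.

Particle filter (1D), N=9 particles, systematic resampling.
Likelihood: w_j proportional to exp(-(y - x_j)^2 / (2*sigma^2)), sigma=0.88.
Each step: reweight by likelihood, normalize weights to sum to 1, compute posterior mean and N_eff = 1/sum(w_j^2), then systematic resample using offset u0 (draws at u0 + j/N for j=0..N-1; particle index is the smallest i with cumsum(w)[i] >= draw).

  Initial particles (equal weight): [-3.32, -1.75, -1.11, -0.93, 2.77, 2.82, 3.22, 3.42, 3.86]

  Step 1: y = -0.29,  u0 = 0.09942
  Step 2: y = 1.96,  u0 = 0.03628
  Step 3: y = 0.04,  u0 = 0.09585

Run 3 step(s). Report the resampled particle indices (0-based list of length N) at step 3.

resampled_idx = [1, 2, 3, 4, 5, 6, 6, 7, 8]

step 1: w=[0.0016, 0.1507, 0.3867, 0.4582, 0.0014, 0.0012, 0.0002, 0.0001, 0.0000]  mean=-1.1161  Neff=2.6168  idx=[1, 2, 2, 2, 3, 3, 3, 3, 3]
step 2: w=[0.0046, 0.0766, 0.0766, 0.0766, 0.1531, 0.1531, 0.1531, 0.1531, 0.1531]  mean=-0.9752  Neff=7.4162  idx=[1, 2, 4, 4, 5, 6, 7, 7, 8]
step 3: w=[0.0913, 0.0913, 0.1168, 0.1168, 0.1168, 0.1168, 0.1168, 0.1168, 0.1168]  mean=-0.9629  Neff=8.9188  idx=[1, 2, 3, 4, 5, 6, 6, 7, 8]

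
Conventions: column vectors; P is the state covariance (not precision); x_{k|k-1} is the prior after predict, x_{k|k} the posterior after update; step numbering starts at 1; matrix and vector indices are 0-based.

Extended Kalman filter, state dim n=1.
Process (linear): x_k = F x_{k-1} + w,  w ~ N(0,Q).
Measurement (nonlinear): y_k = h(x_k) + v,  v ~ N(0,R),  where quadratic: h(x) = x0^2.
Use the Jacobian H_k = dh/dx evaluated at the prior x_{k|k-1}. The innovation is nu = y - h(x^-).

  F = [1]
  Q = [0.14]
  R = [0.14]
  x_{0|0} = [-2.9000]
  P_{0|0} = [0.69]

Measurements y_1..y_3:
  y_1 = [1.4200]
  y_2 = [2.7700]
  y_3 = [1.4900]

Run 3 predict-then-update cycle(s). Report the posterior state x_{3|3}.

x_post = [-1.3103]

step 1: x^-=[-2.9000]  P^-=[0.8300]  H_jac=[-5.8000]  S=[28.0612]  K=[-0.1716]  nu=[-6.9900]  x^+=[-1.7008]  P^+=[0.0041]
step 2: x^-=[-1.7008]  P^-=[0.1441]  H_jac=[-3.4017]  S=[1.8079]  K=[-0.2712]  nu=[-0.1229]  x^+=[-1.6675]  P^+=[0.0112]
step 3: x^-=[-1.6675]  P^-=[0.1512]  H_jac=[-3.3350]  S=[1.8213]  K=[-0.2768]  nu=[-1.2906]  x^+=[-1.3103]  P^+=[0.0116]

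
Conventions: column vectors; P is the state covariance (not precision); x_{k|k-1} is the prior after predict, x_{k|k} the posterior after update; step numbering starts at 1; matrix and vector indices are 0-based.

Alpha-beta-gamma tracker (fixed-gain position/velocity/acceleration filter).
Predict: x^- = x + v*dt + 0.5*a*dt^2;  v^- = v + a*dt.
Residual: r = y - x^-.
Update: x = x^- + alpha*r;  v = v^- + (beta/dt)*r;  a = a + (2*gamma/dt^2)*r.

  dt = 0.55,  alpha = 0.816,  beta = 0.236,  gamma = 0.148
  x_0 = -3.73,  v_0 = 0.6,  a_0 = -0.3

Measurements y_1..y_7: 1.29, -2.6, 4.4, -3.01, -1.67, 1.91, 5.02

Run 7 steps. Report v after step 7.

v_post = -0.7853

step 1: x_pred=-3.4454  r=4.7354  x^+=0.4187  v^+=2.4669  a^+=4.3336
step 2: x_pred=2.4309  r=-5.0309  x^+=-1.6743  v^+=2.6917  a^+=-0.5892
step 3: x_pred=-0.2830  r=4.6830  x^+=3.5383  v^+=4.3770  a^+=3.9932
step 4: x_pred=6.5497  r=-9.5597  x^+=-1.2510  v^+=2.4713  a^+=-5.3611
step 5: x_pred=-0.7027  r=-0.9673  x^+=-1.4920  v^+=-0.8924  a^+=-6.3076
step 6: x_pred=-2.9368  r=4.8468  x^+=1.0182  v^+=-2.2818  a^+=-1.5649
step 7: x_pred=-0.4735  r=5.4935  x^+=4.0092  v^+=-0.7853  a^+=3.8105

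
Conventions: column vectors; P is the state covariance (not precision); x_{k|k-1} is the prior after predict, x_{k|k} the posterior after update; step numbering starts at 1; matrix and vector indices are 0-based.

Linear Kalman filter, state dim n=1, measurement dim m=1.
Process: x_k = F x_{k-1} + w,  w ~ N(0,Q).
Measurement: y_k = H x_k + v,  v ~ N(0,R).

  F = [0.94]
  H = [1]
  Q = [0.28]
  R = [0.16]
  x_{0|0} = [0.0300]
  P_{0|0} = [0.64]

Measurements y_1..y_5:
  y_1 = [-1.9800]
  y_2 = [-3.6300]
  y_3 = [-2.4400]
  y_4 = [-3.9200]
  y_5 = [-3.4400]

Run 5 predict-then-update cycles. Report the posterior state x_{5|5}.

step 1: x^-=[0.0282]  P^-=[0.8455]  S=[1.0055]  K=[0.8409]  nu=[-2.0082]  x^+=[-1.6604]  P^+=[0.1345]
step 2: x^-=[-1.5608]  P^-=[0.3989]  S=[0.5589]  K=[0.7137]  nu=[-2.0692]  x^+=[-3.0376]  P^+=[0.1142]
step 3: x^-=[-2.8554]  P^-=[0.3809]  S=[0.5409]  K=[0.7042]  nu=[0.4154]  x^+=[-2.5629]  P^+=[0.1127]
step 4: x^-=[-2.4091]  P^-=[0.3796]  S=[0.5396]  K=[0.7035]  nu=[-1.5109]  x^+=[-3.4720]  P^+=[0.1126]
step 5: x^-=[-3.2636]  P^-=[0.3795]  S=[0.5395]  K=[0.7034]  nu=[-0.1764]  x^+=[-3.3877]  P^+=[0.1125]

x_post = [-3.3877]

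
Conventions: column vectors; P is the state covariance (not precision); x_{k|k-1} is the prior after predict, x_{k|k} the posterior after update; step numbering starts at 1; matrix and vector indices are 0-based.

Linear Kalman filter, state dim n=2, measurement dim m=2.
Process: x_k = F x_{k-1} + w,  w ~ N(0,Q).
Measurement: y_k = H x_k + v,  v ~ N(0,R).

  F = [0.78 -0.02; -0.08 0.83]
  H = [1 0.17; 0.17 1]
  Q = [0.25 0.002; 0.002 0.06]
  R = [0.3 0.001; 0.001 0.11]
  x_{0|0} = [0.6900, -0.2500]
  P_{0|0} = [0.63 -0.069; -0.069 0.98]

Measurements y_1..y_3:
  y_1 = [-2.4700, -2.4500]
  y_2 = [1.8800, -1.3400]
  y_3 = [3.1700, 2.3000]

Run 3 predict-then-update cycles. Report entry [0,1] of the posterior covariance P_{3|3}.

step 1: x^-=[0.5432, -0.2627]  P^-=[0.6358 -0.0984; -0.0984 0.7483]  S=[0.9240 0.1351; 0.1351 0.8433]  K=[0.6844 -0.0981; -0.0979 0.8833]  nu=[-2.9685, -2.2796]  x^+=[-1.2647, -1.9856]  P^+=[0.2131 -0.0463; -0.0463 0.1049]
step 2: x^-=[-0.9468, -1.5469]  P^-=[0.3811 -0.0431; -0.0431 0.1398]  S=[0.6705 0.0452; 0.0452 0.2462]  K=[0.5585 -0.0145; -0.0659 0.5503]  nu=[3.0897, 0.3678]  x^+=[0.7734, -1.5482]  P^+=[0.1727 -0.0304; -0.0304 0.0656]
step 3: x^-=[0.6342, -1.3469]  P^-=[0.3560 -0.0296; -0.0296 0.1104]  S=[0.6492 0.0498; 0.0498 0.2206]  K=[0.5393 0.0184; -0.0543 0.4897]  nu=[2.7648, 3.5391]  x^+=[2.1903, 0.2363]  P^+=[0.1662 -0.0257; -0.0257 0.0582]

P_post[0,1] = -0.0257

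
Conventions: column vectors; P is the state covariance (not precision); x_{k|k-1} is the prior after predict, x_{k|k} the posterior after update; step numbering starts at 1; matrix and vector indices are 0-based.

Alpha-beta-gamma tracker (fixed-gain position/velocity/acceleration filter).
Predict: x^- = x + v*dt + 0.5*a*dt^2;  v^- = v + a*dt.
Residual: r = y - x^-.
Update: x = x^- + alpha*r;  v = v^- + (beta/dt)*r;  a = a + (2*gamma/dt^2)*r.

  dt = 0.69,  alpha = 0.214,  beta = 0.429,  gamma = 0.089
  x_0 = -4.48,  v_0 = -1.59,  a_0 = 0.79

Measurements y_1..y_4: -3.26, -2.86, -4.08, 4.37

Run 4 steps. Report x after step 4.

step 1: x_pred=-5.3890  r=2.1290  x^+=-4.9334  v^+=0.2788  a^+=1.5860
step 2: x_pred=-4.3635  r=1.5035  x^+=-4.0418  v^+=2.3079  a^+=2.1481
step 3: x_pred=-1.9379  r=-2.1421  x^+=-2.3963  v^+=2.4583  a^+=1.3472
step 4: x_pred=-0.3794  r=4.7494  x^+=0.6370  v^+=6.3408  a^+=3.1229

x_post = 0.6370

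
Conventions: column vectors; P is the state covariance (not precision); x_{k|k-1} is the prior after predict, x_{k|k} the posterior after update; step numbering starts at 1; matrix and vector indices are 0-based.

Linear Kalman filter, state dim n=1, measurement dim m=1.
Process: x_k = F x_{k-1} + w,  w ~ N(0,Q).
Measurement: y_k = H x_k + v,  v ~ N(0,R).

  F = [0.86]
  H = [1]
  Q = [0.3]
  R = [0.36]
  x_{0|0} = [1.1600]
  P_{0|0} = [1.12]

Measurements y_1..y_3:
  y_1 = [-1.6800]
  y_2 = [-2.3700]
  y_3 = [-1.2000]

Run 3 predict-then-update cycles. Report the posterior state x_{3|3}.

step 1: x^-=[0.9976]  P^-=[1.1284]  S=[1.4884]  K=[0.7581]  nu=[-2.6776]  x^+=[-1.0323]  P^+=[0.2729]
step 2: x^-=[-0.8878]  P^-=[0.5019]  S=[0.8619]  K=[0.5823]  nu=[-1.4822]  x^+=[-1.7509]  P^+=[0.2096]
step 3: x^-=[-1.5058]  P^-=[0.4550]  S=[0.8150]  K=[0.5583]  nu=[0.3058]  x^+=[-1.3351]  P^+=[0.2010]

x_post = [-1.3351]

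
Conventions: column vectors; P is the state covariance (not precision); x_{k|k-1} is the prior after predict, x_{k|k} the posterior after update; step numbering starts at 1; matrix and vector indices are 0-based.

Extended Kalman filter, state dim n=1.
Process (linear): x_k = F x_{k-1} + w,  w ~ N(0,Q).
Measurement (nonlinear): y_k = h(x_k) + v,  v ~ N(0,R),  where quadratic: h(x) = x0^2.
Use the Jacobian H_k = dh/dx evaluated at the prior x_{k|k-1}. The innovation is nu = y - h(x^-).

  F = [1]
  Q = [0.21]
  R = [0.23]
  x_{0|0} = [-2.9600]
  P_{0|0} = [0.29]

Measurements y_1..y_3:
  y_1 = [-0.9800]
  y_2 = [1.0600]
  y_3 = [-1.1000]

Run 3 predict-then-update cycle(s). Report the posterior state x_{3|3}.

step 1: x^-=[-2.9600]  P^-=[0.5000]  H_jac=[-5.9200]  S=[17.7532]  K=[-0.1667]  nu=[-9.7416]  x^+=[-1.3358]  P^+=[0.0065]
step 2: x^-=[-1.3358]  P^-=[0.2165]  H_jac=[-2.6716]  S=[1.7750]  K=[-0.3258]  nu=[-0.7243]  x^+=[-1.0998]  P^+=[0.0280]
step 3: x^-=[-1.0998]  P^-=[0.2380]  H_jac=[-2.1996]  S=[1.3817]  K=[-0.3790]  nu=[-2.3095]  x^+=[-0.2246]  P^+=[0.0396]

x_post = [-0.2246]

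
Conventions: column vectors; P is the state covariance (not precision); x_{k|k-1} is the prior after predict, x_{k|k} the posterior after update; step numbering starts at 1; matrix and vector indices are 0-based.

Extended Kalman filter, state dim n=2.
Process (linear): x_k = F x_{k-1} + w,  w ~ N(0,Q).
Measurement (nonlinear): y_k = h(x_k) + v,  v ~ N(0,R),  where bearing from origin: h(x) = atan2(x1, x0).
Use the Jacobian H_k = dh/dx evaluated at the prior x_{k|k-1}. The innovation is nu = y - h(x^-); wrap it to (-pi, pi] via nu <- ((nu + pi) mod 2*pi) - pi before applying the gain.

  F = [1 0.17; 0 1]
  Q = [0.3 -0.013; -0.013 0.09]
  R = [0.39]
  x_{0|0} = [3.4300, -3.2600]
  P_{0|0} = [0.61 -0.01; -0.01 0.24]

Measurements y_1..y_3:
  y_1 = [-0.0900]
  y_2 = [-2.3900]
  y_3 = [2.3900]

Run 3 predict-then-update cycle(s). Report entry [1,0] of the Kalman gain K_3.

step 1: x^-=[2.8758, -3.2600]  P^-=[0.9135 0.0178; 0.0178 0.3300]  H_jac=[0.1725 0.1522]  S=[0.4258]  K=[0.3765; 0.1252]  nu=[0.7579]  x^+=[3.1612, -3.1651]  P^+=[0.8532 -0.0023; -0.0023 0.3233]
step 2: x^-=[2.6231, -3.1651]  P^-=[1.1618 0.0397; 0.0397 0.4133]  H_jac=[0.1873 0.1552]  S=[0.4430]  K=[0.5051; 0.1616]  nu=[-1.5112]  x^+=[1.8598, -3.4094]  P^+=[1.0487 0.0035; 0.0035 0.4018]
step 3: x^-=[1.2802, -3.4094]  P^-=[1.3616 0.0588; 0.0588 0.4918]  H_jac=[0.2571 0.0965]  S=[0.4875]  K=[0.7296; 0.1284]  nu=[-2.6816]  x^+=[-0.6764, -3.7537]  P^+=[1.1020 0.0132; 0.0132 0.4837]

K[1,0] = 0.1284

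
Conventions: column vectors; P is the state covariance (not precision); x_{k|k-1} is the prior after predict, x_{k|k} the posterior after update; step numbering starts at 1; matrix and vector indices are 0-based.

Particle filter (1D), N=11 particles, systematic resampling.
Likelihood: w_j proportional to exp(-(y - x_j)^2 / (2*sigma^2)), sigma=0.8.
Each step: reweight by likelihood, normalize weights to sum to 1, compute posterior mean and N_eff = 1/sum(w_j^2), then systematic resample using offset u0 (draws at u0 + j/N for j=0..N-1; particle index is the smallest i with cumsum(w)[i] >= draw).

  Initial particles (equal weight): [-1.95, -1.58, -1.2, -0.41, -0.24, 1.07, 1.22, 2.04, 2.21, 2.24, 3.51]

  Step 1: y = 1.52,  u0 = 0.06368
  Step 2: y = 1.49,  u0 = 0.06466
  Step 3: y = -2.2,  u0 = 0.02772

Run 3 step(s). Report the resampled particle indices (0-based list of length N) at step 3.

step 1: w=[0.0000, 0.0001, 0.0007, 0.0131, 0.0215, 0.2060, 0.2249, 0.1954, 0.1664, 0.1609, 0.0109]  mean=1.6482  Neff=5.3904  idx=[5, 5, 6, 6, 6, 7, 7, 8, 8, 9, 9]
step 2: w=[0.0993, 0.0993, 0.1076, 0.1076, 0.1076, 0.0899, 0.0899, 0.0760, 0.0760, 0.0734, 0.0734]  mean=1.6379  Neff=10.7590  idx=[0, 1, 2, 3, 4, 4, 5, 6, 8, 9, 10]
step 3: w=[0.2607, 0.2607, 0.1190, 0.1190, 0.1190, 0.1190, 0.0009, 0.0009, 0.0003, 0.0002, 0.0002]  mean=1.1440  Neff=5.1922  idx=[0, 0, 0, 1, 1, 1, 2, 3, 3, 4, 5]

resampled_idx = [0, 0, 0, 1, 1, 1, 2, 3, 3, 4, 5]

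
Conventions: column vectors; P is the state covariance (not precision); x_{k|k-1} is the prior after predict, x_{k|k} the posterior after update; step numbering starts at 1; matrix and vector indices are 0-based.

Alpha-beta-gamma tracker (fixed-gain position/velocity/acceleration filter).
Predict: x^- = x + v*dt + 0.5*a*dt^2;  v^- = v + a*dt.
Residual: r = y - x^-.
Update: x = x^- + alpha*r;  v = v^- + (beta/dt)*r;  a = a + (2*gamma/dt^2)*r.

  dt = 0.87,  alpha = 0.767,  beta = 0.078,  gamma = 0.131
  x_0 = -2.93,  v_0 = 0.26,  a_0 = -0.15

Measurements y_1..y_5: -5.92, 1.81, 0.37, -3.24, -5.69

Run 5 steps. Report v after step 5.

step 1: x_pred=-2.7606  r=-3.1594  x^+=-5.1839  v^+=-0.1538  a^+=-1.2436
step 2: x_pred=-5.7883  r=7.5983  x^+=0.0396  v^+=-0.5545  a^+=1.3865
step 3: x_pred=0.0819  r=0.2881  x^+=0.3029  v^+=0.6776  a^+=1.4862
step 4: x_pred=1.4548  r=-4.6948  x^+=-2.1461  v^+=1.5497  a^+=-0.1389
step 5: x_pred=-0.8504  r=-4.8396  x^+=-4.5624  v^+=0.9950  a^+=-1.8141

v_post = 0.9950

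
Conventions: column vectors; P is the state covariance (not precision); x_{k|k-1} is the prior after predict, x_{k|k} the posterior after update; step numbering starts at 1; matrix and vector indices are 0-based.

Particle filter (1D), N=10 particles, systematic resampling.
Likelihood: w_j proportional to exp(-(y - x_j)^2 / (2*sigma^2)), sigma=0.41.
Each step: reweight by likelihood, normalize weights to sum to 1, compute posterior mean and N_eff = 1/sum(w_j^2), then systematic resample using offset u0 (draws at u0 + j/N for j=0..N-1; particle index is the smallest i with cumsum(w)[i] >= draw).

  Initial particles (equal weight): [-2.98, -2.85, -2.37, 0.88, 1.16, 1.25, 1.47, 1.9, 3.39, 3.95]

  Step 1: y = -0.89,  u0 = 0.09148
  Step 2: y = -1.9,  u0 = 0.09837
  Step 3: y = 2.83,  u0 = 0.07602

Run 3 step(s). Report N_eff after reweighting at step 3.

N_eff = 10.0000

step 1: w=[0.0014, 0.0069, 0.9321, 0.0565, 0.0023, 0.0008, 0.0000, 0.0000, 0.0000, 0.0000]  mean=-2.1794  Neff=1.1468  idx=[2, 2, 2, 2, 2, 2, 2, 2, 2, 3]
step 2: w=[0.1111, 0.1111, 0.1111, 0.1111, 0.1111, 0.1111, 0.1111, 0.1111, 0.1111, 0.0000]  mean=-2.3700  Neff=9.0000  idx=[0, 1, 2, 3, 4, 5, 6, 7, 8, 8]
step 3: w=[0.1000, 0.1000, 0.1000, 0.1000, 0.1000, 0.1000, 0.1000, 0.1000, 0.1000, 0.1000]  mean=-2.3700  Neff=10.0000  idx=[0, 1, 2, 3, 4, 5, 6, 7, 8, 9]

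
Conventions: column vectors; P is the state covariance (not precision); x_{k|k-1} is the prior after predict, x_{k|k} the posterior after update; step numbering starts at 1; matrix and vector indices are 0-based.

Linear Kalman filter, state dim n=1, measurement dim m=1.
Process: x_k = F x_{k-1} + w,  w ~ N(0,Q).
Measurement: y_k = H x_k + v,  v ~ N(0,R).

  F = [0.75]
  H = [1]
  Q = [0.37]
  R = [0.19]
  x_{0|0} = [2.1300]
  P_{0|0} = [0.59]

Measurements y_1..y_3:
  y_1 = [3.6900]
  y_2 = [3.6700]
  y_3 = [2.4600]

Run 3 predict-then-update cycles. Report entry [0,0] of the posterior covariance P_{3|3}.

P_post[0,0] = 0.1332

step 1: x^-=[1.5975]  P^-=[0.7019]  S=[0.8919]  K=[0.7870]  nu=[2.0925]  x^+=[3.2442]  P^+=[0.1495]
step 2: x^-=[2.4332]  P^-=[0.4541]  S=[0.6441]  K=[0.7050]  nu=[1.2368]  x^+=[3.3052]  P^+=[0.1340]
step 3: x^-=[2.4789]  P^-=[0.4453]  S=[0.6353]  K=[0.7010]  nu=[-0.0189]  x^+=[2.4656]  P^+=[0.1332]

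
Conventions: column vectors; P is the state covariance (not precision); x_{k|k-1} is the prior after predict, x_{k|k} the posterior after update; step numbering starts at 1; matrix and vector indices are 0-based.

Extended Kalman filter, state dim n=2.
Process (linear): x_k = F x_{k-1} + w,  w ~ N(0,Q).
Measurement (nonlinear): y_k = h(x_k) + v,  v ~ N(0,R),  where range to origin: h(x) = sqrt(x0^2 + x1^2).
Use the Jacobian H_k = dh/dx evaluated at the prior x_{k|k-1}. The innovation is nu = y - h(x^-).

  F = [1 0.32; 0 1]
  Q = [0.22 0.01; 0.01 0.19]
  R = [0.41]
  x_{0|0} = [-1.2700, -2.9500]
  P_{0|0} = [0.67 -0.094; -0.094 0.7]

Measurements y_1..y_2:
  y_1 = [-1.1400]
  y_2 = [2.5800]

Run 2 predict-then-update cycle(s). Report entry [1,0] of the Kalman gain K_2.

K[1,0] = -0.5605

step 1: x^-=[-2.2140, -2.9500]  P^-=[0.9015 0.1400; 0.1400 0.8900]  H_jac=[-0.6003 -0.7998]  S=[1.4386]  K=[-0.4540; -0.5532]  nu=[-4.8284]  x^+=[-0.0219, -0.2788]  P^+=[0.6050 -0.2213; -0.2213 0.4497]
step 2: x^-=[-0.1111, -0.2788]  P^-=[0.7294 -0.0674; -0.0674 0.6397]  H_jac=[-0.3702 -0.9290]  S=[1.0156]  K=[-0.2042; -0.5605]  nu=[2.2799]  x^+=[-0.5767, -1.5568]  P^+=[0.6871 -0.1837; -0.1837 0.3206]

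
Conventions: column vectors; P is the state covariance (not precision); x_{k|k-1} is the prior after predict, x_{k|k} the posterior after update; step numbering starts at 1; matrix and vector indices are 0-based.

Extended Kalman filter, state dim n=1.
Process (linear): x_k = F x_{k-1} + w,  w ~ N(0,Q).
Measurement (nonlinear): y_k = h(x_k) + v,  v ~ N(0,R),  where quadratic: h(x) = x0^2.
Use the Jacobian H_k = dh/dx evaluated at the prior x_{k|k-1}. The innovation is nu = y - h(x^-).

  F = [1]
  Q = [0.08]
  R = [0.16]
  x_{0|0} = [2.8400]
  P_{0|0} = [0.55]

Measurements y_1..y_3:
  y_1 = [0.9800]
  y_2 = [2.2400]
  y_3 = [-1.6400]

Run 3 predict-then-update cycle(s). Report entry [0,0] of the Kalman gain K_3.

step 1: x^-=[2.8400]  P^-=[0.6300]  H_jac=[5.6800]  S=[20.4853]  K=[0.1747]  nu=[-7.0856]  x^+=[1.6023]  P^+=[0.0049]
step 2: x^-=[1.6023]  P^-=[0.0849]  H_jac=[3.2046]  S=[1.0321]  K=[0.2637]  nu=[-0.3273]  x^+=[1.5160]  P^+=[0.0132]
step 3: x^-=[1.5160]  P^-=[0.0932]  H_jac=[3.0320]  S=[1.0164]  K=[0.2779]  nu=[-3.9382]  x^+=[0.4215]  P^+=[0.0147]

K[0,0] = 0.2779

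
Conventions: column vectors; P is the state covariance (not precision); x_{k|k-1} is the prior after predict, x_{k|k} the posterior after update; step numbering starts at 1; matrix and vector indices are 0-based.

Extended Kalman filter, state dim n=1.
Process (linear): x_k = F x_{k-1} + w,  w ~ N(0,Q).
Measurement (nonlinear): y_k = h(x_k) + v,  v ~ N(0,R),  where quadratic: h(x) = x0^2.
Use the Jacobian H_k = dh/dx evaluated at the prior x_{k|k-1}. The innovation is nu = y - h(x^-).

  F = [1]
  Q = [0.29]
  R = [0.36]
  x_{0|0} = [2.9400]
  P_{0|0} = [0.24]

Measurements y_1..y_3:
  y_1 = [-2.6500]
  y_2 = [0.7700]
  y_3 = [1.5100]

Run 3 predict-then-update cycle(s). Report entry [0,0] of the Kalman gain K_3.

step 1: x^-=[2.9400]  P^-=[0.5300]  H_jac=[5.8800]  S=[18.6844]  K=[0.1668]  nu=[-11.2936]  x^+=[1.0563]  P^+=[0.0102]
step 2: x^-=[1.0563]  P^-=[0.3002]  H_jac=[2.1127]  S=[1.6999]  K=[0.3731]  nu=[-0.3458]  x^+=[0.9273]  P^+=[0.0636]
step 3: x^-=[0.9273]  P^-=[0.3536]  H_jac=[1.8546]  S=[1.5761]  K=[0.4160]  nu=[0.6501]  x^+=[1.1978]  P^+=[0.0808]

K[0,0] = 0.4160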